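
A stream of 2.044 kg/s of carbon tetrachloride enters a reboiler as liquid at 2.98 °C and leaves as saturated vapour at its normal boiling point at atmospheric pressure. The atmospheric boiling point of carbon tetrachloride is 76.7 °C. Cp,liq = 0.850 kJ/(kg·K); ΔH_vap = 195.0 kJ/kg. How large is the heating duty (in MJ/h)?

liquid 2.98→76.7 °C: 62.662 kJ/kg
vaporisation at 76.7 °C: 195 kJ/kg
Δh = 62.662 + 195 = 257.66 kJ/kg
Q = ṁ·Δh = 2.044 kg/s × 257.66 kJ/kg = 526.66 kJ/s
|Q| = 526.66 kW = 1896 MJ/h

Q = 1900 MJ/h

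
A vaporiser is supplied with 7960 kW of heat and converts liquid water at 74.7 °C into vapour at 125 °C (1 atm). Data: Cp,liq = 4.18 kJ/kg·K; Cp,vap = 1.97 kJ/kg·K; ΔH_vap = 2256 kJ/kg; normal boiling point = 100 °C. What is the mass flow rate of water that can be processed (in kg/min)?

Δh = 4.18×(100−74.7) + 2256 + 1.97×(125−100) = 2411 kJ/kg
Q = 7960 kW = 7960 kJ/s = 477600 kJ/min
ṁ = Q/Δh = 477600 / 2411 = 198.09 kg/min

ṁ = 198 kg/min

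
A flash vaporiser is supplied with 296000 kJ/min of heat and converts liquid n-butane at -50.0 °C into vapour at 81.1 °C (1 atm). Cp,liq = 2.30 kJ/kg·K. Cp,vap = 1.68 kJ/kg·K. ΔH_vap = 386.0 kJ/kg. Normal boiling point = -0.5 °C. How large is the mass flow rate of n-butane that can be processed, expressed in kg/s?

Δh = 2.30×(-0.5−-50.0) + 386.0 + 1.68×(81.1−-0.5) = 636.94 kJ/kg
Q = 296000 kJ/min = 4933.3 kJ/s = 4933.3 kJ/s
ṁ = Q/Δh = 4933.3 / 636.94 = 7.7454 kg/s

ṁ = 7.75 kg/s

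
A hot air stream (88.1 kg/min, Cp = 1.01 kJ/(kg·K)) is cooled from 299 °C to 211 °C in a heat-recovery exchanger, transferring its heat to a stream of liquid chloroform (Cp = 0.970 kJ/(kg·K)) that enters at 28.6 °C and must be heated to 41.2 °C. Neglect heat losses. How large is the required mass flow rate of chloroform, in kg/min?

Heat released by hot stream: Q = 88.1 × 1.01 × (299 − 211) = 7830.3 kJ/min
Energy balance on cold side (adiabatic exchanger): Q = ṁ_c·Cp_c·(T_c,out − T_c,in)
ṁ_c = 7830.3 / [0.970 × (41.2 − 28.6)] = 640.67 kg/min

ṁ_c = 641 kg/min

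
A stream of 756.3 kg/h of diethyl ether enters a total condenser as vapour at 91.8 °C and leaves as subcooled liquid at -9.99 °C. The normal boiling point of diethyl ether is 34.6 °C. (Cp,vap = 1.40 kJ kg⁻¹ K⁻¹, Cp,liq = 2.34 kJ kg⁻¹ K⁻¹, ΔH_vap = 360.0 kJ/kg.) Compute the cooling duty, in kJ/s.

vapour 91.8→34.6 °C: -80.08 kJ/kg
condensation at 34.6 °C: -360 kJ/kg
liquid 34.6→-9.99 °C: -104.34 kJ/kg
Δh = -80.08 + -360 + -104.34 = -544.42 kJ/kg
Q = ṁ·Δh = 756.3 kg/h × -544.42 kJ/kg = -411750 kJ/h
|Q| = 114.37 kW

Q_c = 114 kJ/s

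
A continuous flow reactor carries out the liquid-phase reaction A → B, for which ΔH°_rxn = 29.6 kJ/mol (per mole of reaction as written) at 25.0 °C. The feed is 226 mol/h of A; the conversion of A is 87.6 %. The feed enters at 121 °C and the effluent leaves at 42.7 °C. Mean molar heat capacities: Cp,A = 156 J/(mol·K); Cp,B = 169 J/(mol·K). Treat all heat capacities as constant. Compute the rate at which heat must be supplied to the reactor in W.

Q_in = 874 W

Extent of reaction ξ = 0.876 × 226 = 197.98 mol/h
Reaction term: ξ·ΔH°_rxn = 197.98 × 29.6 = 5860.1 kJ/h
Sensible, feed 121→25 °C: -3384.6 kJ/h
Outlet flows (mol/h): A 28.024, B 197.98
Sensible, products 25→42.7 °C: 669.59 kJ/h
Q = ΔH = 3145.1 kJ/h = 0.87364 kW
Heat supplied = 873.64 W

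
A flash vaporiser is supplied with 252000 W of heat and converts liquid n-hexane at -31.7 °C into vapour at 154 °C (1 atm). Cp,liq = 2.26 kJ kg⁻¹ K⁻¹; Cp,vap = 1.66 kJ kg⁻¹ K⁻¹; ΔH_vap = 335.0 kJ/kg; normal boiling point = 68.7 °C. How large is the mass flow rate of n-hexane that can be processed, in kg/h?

ṁ = 1290 kg/h

Δh = 2.26×(68.7−-31.7) + 335.0 + 1.66×(154−68.7) = 703.5 kJ/kg
Q = 252000 W = 252 kJ/s = 907200 kJ/h
ṁ = Q/Δh = 907200 / 703.5 = 1289.5 kg/h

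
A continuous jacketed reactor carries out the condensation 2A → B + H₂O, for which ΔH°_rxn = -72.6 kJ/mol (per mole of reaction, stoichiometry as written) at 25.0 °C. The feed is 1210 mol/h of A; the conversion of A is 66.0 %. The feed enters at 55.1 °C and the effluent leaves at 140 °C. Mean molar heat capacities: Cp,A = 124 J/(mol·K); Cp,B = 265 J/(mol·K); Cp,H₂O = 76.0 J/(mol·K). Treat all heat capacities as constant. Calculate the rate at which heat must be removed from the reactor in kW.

Extent of reaction ξ = 0.660 × 1210 / 2 = 399.3 mol/h
Reaction term: ξ·ΔH°_rxn = 399.3 × -72.6 = -28989 kJ/h
Sensible, feed 55.1→25 °C: -4516.2 kJ/h
Outlet flows (mol/h): A 411.4, B 399.3, H₂O 399.3
Sensible, products 25→140 °C: 21525 kJ/h
Q = ΔH = -11980 kJ/h = -3.3279 kW
Heat removed = 3.3279 kW

Q_out = 3.33 kW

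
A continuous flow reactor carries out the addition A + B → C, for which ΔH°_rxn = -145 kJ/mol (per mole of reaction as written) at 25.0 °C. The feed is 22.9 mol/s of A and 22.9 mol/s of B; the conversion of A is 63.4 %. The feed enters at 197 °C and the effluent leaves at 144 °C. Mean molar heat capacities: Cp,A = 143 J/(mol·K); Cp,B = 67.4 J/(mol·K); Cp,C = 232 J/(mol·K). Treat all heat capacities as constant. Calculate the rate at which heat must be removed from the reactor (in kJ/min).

Q_out = 139000 kJ/min

Extent of reaction ξ = 0.634 × 22.9 = 14.519 mol/s
Reaction term: ξ·ΔH°_rxn = 14.519 × -145 = -2105.2 kJ/s
Sensible, feed 197→25 °C: -828.72 kJ/s
Outlet flows (mol/s): A 8.3814, B 8.3814, C 14.519
Sensible, products 25→144 °C: 610.68 kJ/s
Q = ΔH = -2323.2 kJ/s = -2323.2 kW
Heat removed = 139390 kJ/min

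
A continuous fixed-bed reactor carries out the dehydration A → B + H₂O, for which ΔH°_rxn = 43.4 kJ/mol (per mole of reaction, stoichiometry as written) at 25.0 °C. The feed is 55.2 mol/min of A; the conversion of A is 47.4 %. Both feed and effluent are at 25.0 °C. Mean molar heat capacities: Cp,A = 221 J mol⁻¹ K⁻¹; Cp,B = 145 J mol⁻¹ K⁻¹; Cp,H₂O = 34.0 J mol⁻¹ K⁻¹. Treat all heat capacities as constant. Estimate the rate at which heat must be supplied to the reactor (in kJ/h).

Q_in = 68100 kJ/h

Extent of reaction ξ = 0.474 × 55.2 = 26.165 mol/min
Reaction term: ξ·ΔH°_rxn = 26.165 × 43.4 = 1135.6 kJ/min
Q = ΔH = 1135.6 kJ/min = 18.926 kW
Heat supplied = 68133 kJ/h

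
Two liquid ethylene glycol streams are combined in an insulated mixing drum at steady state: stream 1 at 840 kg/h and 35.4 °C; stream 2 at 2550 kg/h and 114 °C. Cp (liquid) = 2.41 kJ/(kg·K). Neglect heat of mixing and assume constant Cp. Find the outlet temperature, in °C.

No heat crosses the boundary, so H_out = H_in.
Σ ṁᵢCp,ᵢTᵢ = 840×2.41×35.4 + 2550×2.41×114 = 772250
Σ ṁᵢCp,ᵢ = 840×2.41 + 2550×2.41 = 8169.9
T_out = 772250 / 8169.9 = 94.524 °C

T_out = 94.5 °C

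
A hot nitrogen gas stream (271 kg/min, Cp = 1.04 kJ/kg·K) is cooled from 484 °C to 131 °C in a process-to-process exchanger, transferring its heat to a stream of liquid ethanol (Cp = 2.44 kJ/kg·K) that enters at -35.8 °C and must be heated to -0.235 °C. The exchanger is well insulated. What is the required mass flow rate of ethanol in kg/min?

Heat released by hot stream: Q = 271 × 1.04 × (484 − 131) = 99490 kJ/min
Energy balance on cold side (adiabatic exchanger): Q = ṁ_c·Cp_c·(T_c,out − T_c,in)
ṁ_c = 99490 / [2.44 × (-0.235 − -35.8)] = 1146.5 kg/min

ṁ_c = 1150 kg/min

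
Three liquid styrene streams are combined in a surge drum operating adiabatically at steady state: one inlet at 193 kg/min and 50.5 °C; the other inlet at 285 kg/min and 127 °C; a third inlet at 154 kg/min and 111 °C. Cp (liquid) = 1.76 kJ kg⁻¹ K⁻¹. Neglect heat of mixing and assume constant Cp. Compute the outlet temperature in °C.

T_out = 99.7 °C

Energy balance with Q = 0: Σ ṁᵢCp,ᵢ(T_out − Tᵢ) = 0
T_out = Σ ṁᵢCp,ᵢTᵢ / Σ ṁᵢCp,ᵢ
      = 110940 / 1112.3 = 99.74 °C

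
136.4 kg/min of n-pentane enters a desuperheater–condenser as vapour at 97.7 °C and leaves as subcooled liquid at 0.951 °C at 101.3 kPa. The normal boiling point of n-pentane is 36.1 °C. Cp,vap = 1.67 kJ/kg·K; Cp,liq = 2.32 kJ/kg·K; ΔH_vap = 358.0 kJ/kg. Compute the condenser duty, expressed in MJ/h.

vapour 97.7→36.1 °C: -102.87 kJ/kg
condensation at 36.1 °C: -358 kJ/kg
liquid 36.1→0.951 °C: -81.546 kJ/kg
Δh = -102.87 + -358 + -81.546 = -542.42 kJ/kg
Q = ṁ·Δh = 136.4 kg/min × -542.42 kJ/kg = -73986 kJ/min
|Q| = 1233.1 kW = 4439.1 MJ/h

Q_c = 4440 MJ/h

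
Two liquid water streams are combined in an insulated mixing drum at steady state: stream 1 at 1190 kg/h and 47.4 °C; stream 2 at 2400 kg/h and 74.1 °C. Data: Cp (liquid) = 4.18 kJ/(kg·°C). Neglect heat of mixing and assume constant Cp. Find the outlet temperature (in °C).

Energy balance with Q = 0: Σ ṁᵢCp,ᵢ(T_out − Tᵢ) = 0
T_out = Σ ṁᵢCp,ᵢTᵢ / Σ ṁᵢCp,ᵢ
      = 979150 / 15006 = 65.25 °C

T_out = 65.2 °C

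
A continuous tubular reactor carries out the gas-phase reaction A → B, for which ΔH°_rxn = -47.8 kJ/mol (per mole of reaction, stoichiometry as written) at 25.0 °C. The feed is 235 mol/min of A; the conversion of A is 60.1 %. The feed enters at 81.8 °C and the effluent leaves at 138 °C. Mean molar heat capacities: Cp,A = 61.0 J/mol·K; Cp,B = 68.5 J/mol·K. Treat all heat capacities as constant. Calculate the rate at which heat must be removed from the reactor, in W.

Q_out = 97100 W

Extent of reaction ξ = 0.601 × 235 = 141.23 mol/min
Reaction term: ξ·ΔH°_rxn = 141.23 × -47.8 = -6751 kJ/min
Sensible, feed 81.8→25 °C: -814.23 kJ/min
Outlet flows (mol/min): A 93.765, B 141.23
Sensible, products 25→138 °C: 1739.6 kJ/min
Q = ΔH = -5825.7 kJ/min = -97.095 kW
Heat removed = 97095 W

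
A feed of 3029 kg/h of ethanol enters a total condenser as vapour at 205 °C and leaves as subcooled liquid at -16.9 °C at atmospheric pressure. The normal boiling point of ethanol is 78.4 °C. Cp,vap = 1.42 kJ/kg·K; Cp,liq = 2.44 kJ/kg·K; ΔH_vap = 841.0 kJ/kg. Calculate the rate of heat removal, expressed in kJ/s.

vapour 205→78.4 °C: -179.77 kJ/kg
condensation at 78.4 °C: -841 kJ/kg
liquid 78.4→-16.9 °C: -232.53 kJ/kg
Δh = -179.77 + -841 + -232.53 = -1253.3 kJ/kg
Q = ṁ·Δh = 3029 kg/h × -1253.3 kJ/kg = -3.7963e+06 kJ/h
|Q| = 1054.5 kW

Q_c = 1050 kJ/s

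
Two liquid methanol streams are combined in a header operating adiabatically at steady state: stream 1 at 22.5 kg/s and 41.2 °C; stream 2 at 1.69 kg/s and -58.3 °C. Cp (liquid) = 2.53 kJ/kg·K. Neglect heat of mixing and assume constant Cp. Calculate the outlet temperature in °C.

T_out = 34.2 °C

Adiabatic, steady state ⇒ Σ ṁᵢCp,ᵢ(T_out − Tᵢ) = 0
T_out = Σ ṁᵢCp,ᵢTᵢ / Σ ṁᵢCp,ᵢ
      = 2096 / 61.201 = 34.249 °C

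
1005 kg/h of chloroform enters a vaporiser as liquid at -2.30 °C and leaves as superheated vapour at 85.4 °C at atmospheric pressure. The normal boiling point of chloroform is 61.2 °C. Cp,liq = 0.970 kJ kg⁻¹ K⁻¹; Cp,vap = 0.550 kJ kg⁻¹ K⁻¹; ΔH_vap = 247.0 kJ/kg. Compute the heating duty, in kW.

liquid -2.30→61.2 °C: 61.595 kJ/kg
vaporisation at 61.2 °C: 247 kJ/kg
vapour 61.2→85.4 °C: 13.31 kJ/kg
Δh = 61.595 + 247 + 13.31 = 321.9 kJ/kg
Q = ṁ·Δh = 1005 kg/h × 321.9 kJ/kg = 323510 kJ/h
|Q| = 89.865 kW

Q = 89.9 kW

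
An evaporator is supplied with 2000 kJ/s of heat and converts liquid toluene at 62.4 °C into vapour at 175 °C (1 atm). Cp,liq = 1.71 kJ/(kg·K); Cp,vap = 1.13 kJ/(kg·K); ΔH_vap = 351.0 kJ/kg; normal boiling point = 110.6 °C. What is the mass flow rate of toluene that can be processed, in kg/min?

ṁ = 237 kg/min

Δh = 1.71×(110.6−62.4) + 351.0 + 1.13×(175−110.6) = 506.19 kJ/kg
Q = 2000 kJ/s = 2000 kJ/s = 120000 kJ/min
ṁ = Q/Δh = 120000 / 506.19 = 237.06 kg/min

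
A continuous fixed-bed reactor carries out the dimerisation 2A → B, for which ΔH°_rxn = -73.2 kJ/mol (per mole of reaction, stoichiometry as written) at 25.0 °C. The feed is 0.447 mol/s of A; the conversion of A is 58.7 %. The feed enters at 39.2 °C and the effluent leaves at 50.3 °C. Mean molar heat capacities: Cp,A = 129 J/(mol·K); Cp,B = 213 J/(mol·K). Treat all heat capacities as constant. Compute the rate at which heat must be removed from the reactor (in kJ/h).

Extent of reaction ξ = 0.587 × 0.447 / 2 = 0.13119 mol/s
Reaction term: ξ·ΔH°_rxn = 0.13119 × -73.2 = -9.6034 kJ/s
Sensible, feed 39.2→25 °C: -0.81881 kJ/s
Outlet flows (mol/s): A 0.18461, B 0.13119
Sensible, products 25→50.3 °C: 1.3095 kJ/s
Q = ΔH = -9.1127 kJ/s = -9.1127 kW
Heat removed = 32806 kJ/h

Q_out = 32800 kJ/h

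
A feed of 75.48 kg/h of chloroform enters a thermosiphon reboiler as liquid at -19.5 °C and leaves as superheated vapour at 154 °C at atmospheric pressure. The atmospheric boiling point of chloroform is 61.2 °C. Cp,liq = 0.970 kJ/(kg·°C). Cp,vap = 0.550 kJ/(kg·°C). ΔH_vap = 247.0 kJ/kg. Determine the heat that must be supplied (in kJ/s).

Q = 7.89 kJ/s

liquid -19.5→61.2 °C: 78.279 kJ/kg
vaporisation at 61.2 °C: 247 kJ/kg
vapour 61.2→154 °C: 51.04 kJ/kg
Δh = 78.279 + 247 + 51.04 = 376.32 kJ/kg
Q = ṁ·Δh = 75.48 kg/h × 376.32 kJ/kg = 28405 kJ/h
|Q| = 7.8902 kW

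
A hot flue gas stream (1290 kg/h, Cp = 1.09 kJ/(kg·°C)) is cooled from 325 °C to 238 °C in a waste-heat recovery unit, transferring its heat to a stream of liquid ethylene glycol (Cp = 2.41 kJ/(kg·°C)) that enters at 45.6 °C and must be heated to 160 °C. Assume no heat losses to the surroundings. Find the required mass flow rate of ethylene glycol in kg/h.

ṁ_c = 444 kg/h

Heat released by hot stream: Q = 1290 × 1.09 × (325 − 238) = 122330 kJ/h
Energy balance on cold side (adiabatic exchanger): Q = ṁ_c·Cp_c·(T_c,out − T_c,in)
ṁ_c = 122330 / [2.41 × (160 − 45.6)] = 443.7 kg/h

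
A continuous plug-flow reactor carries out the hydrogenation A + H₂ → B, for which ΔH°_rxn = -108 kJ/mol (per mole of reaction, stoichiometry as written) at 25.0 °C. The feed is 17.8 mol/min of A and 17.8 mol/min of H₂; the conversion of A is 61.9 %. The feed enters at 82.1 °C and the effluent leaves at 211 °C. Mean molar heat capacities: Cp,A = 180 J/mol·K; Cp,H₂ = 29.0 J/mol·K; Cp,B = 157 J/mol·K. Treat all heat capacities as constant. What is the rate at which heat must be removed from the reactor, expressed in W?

Extent of reaction ξ = 0.619 × 17.8 = 11.018 mol/min
Reaction term: ξ·ΔH°_rxn = 11.018 × -108 = -1190 kJ/min
Sensible, feed 82.1→25 °C: -212.42 kJ/min
Outlet flows (mol/min): A 6.7818, H₂ 6.7818, B 11.018
Sensible, products 25→211 °C: 585.39 kJ/min
Q = ΔH = -817 kJ/min = -13.617 kW
Heat removed = 13617 W

Q_out = 13600 W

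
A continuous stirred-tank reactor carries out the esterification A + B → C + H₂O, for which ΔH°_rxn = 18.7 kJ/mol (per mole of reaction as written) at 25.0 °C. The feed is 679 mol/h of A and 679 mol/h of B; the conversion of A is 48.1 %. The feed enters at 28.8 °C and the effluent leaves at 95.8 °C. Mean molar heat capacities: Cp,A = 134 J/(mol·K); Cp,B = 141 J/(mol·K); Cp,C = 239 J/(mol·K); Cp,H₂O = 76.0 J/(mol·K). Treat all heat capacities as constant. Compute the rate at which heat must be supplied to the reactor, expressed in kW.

Q_in = 5.43 kW

Extent of reaction ξ = 0.481 × 679 = 326.6 mol/h
Reaction term: ξ·ΔH°_rxn = 326.6 × 18.7 = 6107.4 kJ/h
Sensible, feed 28.8→25 °C: -709.56 kJ/h
Outlet flows (mol/h): A 352.4, B 352.4, C 326.6, H₂O 326.6
Sensible, products 25→95.8 °C: 14145 kJ/h
Q = ΔH = 19543 kJ/h = 5.4286 kW
Heat supplied = 5.4286 kW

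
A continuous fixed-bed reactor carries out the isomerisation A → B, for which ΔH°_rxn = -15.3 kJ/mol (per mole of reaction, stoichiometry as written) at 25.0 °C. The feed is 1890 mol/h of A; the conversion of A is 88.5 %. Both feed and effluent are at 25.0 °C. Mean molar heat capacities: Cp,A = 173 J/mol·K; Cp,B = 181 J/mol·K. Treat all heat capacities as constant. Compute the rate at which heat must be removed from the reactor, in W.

Q_out = 7110 W

Extent of reaction ξ = 0.885 × 1890 = 1672.7 mol/h
Reaction term: ξ·ΔH°_rxn = 1672.7 × -15.3 = -25592 kJ/h
Q = ΔH = -25592 kJ/h = -7.1088 kW
Heat removed = 7108.8 W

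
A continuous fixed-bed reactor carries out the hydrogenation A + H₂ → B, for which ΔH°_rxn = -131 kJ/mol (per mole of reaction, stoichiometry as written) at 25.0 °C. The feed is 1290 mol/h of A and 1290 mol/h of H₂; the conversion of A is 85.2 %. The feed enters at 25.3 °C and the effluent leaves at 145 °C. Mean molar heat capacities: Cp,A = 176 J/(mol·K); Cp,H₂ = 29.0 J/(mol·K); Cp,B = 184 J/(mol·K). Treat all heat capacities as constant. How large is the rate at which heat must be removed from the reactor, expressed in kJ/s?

Q_out = 32.0 kJ/s

Extent of reaction ξ = 0.852 × 1290 = 1099.1 mol/h
Reaction term: ξ·ΔH°_rxn = 1099.1 × -131 = -143980 kJ/h
Sensible, feed 25.3→25 °C: -79.335 kJ/h
Outlet flows (mol/h): A 190.92, H₂ 190.92, B 1099.1
Sensible, products 25→145 °C: 28964 kJ/h
Q = ΔH = -115090 kJ/h = -31.971 kW
Heat removed = 31.971 kJ/s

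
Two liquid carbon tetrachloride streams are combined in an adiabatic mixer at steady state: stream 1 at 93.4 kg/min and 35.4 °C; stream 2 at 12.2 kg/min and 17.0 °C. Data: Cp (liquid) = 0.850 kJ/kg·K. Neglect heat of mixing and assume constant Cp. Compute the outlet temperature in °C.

T_out = 33.3 °C

Energy balance with Q = 0: Σ ṁᵢCp,ᵢ(T_out − Tᵢ) = 0
T_out = Σ ṁᵢCp,ᵢTᵢ / Σ ṁᵢCp,ᵢ
      = 2986.7 / 89.76 = 33.274 °C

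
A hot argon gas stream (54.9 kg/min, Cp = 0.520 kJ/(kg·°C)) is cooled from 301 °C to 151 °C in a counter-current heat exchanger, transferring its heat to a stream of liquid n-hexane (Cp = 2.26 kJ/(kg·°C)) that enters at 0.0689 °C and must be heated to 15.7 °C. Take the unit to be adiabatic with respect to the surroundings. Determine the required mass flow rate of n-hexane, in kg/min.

ṁ_c = 121 kg/min

Heat released by hot stream: Q = 54.9 × 0.520 × (301 − 151) = 4282.2 kJ/min
Energy balance on cold side (adiabatic exchanger): Q = ṁ_c·Cp_c·(T_c,out − T_c,in)
ṁ_c = 4282.2 / [2.26 × (15.7 − 0.0689)] = 121.22 kg/min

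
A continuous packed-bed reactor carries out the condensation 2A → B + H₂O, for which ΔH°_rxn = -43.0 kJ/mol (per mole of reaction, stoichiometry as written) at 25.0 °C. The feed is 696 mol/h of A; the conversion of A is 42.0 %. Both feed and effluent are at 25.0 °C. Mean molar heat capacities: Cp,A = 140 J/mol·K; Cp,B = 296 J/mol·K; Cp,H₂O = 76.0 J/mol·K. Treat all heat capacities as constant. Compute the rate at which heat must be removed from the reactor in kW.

Extent of reaction ξ = 0.420 × 696 / 2 = 146.16 mol/h
Reaction term: ξ·ΔH°_rxn = 146.16 × -43.0 = -6284.9 kJ/h
Q = ΔH = -6284.9 kJ/h = -1.7458 kW
Heat removed = 1.7458 kW

Q_out = 1.75 kW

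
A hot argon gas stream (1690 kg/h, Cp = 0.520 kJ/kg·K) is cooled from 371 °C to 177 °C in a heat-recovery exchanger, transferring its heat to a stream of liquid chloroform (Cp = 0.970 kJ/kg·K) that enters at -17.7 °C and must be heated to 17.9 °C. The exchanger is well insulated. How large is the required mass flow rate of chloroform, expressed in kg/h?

ṁ_c = 4940 kg/h

Heat released by hot stream: Q = 1690 × 0.520 × (371 − 177) = 170490 kJ/h
Energy balance on cold side (adiabatic exchanger): Q = ṁ_c·Cp_c·(T_c,out − T_c,in)
ṁ_c = 170490 / [0.970 × (17.9 − -17.7)] = 4937.1 kg/h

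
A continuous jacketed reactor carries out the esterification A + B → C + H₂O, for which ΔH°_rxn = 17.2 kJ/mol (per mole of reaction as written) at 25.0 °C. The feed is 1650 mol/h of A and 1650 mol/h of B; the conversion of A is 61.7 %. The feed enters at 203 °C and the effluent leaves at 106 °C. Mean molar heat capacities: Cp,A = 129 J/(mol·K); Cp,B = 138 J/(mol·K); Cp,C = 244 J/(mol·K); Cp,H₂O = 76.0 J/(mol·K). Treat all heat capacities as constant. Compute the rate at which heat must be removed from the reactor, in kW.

Extent of reaction ξ = 0.617 × 1650 = 1018 mol/h
Reaction term: ξ·ΔH°_rxn = 1018 × 17.2 = 17510 kJ/h
Sensible, feed 203→25 °C: -78418 kJ/h
Outlet flows (mol/h): A 631.95, B 631.95, C 1018, H₂O 1018
Sensible, products 25→106 °C: 40055 kJ/h
Q = ΔH = -20852 kJ/h = -5.7923 kW
Heat removed = 5.7923 kW

Q_out = 5.79 kW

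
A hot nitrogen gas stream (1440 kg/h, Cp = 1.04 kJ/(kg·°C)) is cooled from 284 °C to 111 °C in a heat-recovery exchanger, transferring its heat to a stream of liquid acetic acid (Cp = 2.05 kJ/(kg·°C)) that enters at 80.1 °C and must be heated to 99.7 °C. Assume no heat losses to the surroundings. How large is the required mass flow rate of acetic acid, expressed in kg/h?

Heat released by hot stream: Q = 1440 × 1.04 × (284 − 111) = 259080 kJ/h
Energy balance on cold side (adiabatic exchanger): Q = ṁ_c·Cp_c·(T_c,out − T_c,in)
ṁ_c = 259080 / [2.05 × (99.7 − 80.1)] = 6448.1 kg/h

ṁ_c = 6450 kg/h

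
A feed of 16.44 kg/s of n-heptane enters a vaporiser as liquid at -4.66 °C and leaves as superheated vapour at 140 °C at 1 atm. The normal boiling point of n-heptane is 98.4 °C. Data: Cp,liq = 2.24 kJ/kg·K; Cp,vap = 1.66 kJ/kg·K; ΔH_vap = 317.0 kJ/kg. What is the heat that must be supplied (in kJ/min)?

Q = 609000 kJ/min

liquid -4.66→98.4 °C: 230.85 kJ/kg
vaporisation at 98.4 °C: 317 kJ/kg
vapour 98.4→140 °C: 69.056 kJ/kg
Δh = 230.85 + 317 + 69.056 = 616.91 kJ/kg
Q = ṁ·Δh = 16.44 kg/s × 616.91 kJ/kg = 10142 kJ/s
|Q| = 10142 kW = 608520 kJ/min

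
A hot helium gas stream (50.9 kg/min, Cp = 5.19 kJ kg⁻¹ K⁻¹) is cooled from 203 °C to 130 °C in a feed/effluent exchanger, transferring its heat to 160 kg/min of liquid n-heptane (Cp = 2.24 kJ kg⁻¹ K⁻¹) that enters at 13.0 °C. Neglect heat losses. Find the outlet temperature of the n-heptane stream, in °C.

T_c,out = 66.8 °C

Heat released by hot stream: Q = 50.9 × 5.19 × (203 − 130) = 19284 kJ/min
Energy balance on cold side (adiabatic exchanger): Q = ṁ_c·Cp_c·(T_c,out − T_c,in)
T_c,out = 13.0 + 19284/(160 × 2.24) = 66.807 °C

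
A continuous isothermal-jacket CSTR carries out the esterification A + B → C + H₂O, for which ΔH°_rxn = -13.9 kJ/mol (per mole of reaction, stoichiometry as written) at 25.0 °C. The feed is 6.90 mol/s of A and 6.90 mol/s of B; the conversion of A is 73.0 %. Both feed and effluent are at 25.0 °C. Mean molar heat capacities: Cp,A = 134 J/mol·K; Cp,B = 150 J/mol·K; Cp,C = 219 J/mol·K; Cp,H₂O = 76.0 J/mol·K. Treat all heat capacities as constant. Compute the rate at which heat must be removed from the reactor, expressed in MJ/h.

Extent of reaction ξ = 0.730 × 6.90 = 5.037 mol/s
Reaction term: ξ·ΔH°_rxn = 5.037 × -13.9 = -70.014 kJ/s
Q = ΔH = -70.014 kJ/s = -70.014 kW
Heat removed = 252.05 MJ/h

Q_out = 252 MJ/h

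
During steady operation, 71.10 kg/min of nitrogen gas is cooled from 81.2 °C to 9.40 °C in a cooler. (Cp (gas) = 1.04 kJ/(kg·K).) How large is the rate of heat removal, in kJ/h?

Q = ṁ·Cp·ΔT = 71.10 × 1.04 × (9.40 − 81.2) = -5309.2 kJ/min
Converting: 5309.2 / 60 s = 88.486 kW
Cooling duty = 318550 kJ/h

Q_c = 319000 kJ/h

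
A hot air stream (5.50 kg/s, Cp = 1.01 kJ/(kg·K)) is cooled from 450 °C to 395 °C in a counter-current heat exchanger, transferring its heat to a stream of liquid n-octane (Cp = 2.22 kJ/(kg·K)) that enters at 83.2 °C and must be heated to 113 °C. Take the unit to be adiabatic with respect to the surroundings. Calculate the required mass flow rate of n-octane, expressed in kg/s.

ṁ_c = 4.62 kg/s

Heat released by hot stream: Q = 5.50 × 1.01 × (450 − 395) = 305.52 kJ/s
Energy balance on cold side (adiabatic exchanger): Q = ṁ_c·Cp_c·(T_c,out − T_c,in)
ṁ_c = 305.52 / [2.22 × (113 − 83.2)] = 4.6183 kg/s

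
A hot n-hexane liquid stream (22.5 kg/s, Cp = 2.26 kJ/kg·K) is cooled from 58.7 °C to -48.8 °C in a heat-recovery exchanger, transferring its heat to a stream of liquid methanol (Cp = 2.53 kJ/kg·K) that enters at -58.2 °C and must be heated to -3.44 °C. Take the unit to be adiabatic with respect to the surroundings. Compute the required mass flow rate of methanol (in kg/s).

Heat released by hot stream: Q = 22.5 × 2.26 × (58.7 − -48.8) = 5466.4 kJ/s
Energy balance on cold side (adiabatic exchanger): Q = ṁ_c·Cp_c·(T_c,out − T_c,in)
ṁ_c = 5466.4 / [2.53 × (-3.44 − -58.2)] = 39.456 kg/s

ṁ_c = 39.5 kg/s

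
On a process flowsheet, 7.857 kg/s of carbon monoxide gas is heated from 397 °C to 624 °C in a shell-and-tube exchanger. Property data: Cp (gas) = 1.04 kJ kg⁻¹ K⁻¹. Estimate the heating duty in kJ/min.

Q = 111000 kJ/min

Q = ṁ·Cp·ΔT = 7.857 × 1.04 × (624 − 397) = 1854.9 kJ/s
Heating duty = 111290 kJ/min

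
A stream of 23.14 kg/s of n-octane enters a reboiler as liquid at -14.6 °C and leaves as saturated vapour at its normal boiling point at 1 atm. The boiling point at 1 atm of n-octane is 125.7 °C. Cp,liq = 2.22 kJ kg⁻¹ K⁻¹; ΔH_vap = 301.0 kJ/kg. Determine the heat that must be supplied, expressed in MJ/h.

Q = 51000 MJ/h

liquid -14.6→125.7 °C: 311.47 kJ/kg
vaporisation at 125.7 °C: 301 kJ/kg
Δh = 311.47 + 301 = 612.47 kJ/kg
Q = ṁ·Δh = 23.14 kg/s × 612.47 kJ/kg = 14172 kJ/s
|Q| = 14172 kW = 51021 MJ/h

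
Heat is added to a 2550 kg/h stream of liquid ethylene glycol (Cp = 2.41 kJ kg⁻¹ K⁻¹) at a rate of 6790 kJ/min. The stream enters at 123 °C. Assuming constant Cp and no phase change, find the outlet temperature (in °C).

T_out = 189 °C

Q = 6790 kJ/min = 407400 kJ/h
ΔT = Q/(ṁ·Cp) = 407400/(2550×2.41) = 66.292 K
T_out = 123 + 66.292 = 189.29 °C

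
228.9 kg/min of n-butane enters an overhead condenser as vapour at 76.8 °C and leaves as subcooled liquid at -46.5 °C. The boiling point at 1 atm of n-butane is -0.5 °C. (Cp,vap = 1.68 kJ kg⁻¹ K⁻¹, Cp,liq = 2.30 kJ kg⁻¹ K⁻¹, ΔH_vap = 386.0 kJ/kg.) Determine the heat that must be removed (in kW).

Q_c = 2370 kW

vapour 76.8→-0.5 °C: -129.86 kJ/kg
condensation at -0.5 °C: -386 kJ/kg
liquid -0.5→-46.5 °C: -105.8 kJ/kg
Δh = -129.86 + -386 + -105.8 = -621.66 kJ/kg
Q = ṁ·Δh = 228.9 kg/min × -621.66 kJ/kg = -142300 kJ/min
|Q| = 2371.6 kW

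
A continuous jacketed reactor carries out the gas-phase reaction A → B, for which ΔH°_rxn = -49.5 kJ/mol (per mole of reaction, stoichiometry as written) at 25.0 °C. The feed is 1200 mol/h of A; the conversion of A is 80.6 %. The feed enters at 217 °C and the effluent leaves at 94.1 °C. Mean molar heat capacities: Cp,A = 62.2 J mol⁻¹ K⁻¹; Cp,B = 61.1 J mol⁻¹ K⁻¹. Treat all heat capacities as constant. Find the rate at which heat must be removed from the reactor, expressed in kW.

Q_out = 15.9 kW

Extent of reaction ξ = 0.806 × 1200 = 967.2 mol/h
Reaction term: ξ·ΔH°_rxn = 967.2 × -49.5 = -47876 kJ/h
Sensible, feed 217→25 °C: -14331 kJ/h
Outlet flows (mol/h): A 232.8, B 967.2
Sensible, products 25→94.1 °C: 5084.1 kJ/h
Q = ΔH = -57123 kJ/h = -15.868 kW
Heat removed = 15.868 kW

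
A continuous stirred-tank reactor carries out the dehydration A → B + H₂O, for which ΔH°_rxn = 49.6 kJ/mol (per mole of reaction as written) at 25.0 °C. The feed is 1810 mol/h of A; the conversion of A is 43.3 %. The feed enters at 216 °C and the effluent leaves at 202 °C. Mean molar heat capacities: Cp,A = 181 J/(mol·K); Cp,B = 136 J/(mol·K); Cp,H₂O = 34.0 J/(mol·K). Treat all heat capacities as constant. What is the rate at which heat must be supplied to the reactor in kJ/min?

Q_in = 546 kJ/min

Extent of reaction ξ = 0.433 × 1810 = 783.73 mol/h
Reaction term: ξ·ΔH°_rxn = 783.73 × 49.6 = 38873 kJ/h
Sensible, feed 216→25 °C: -62574 kJ/h
Outlet flows (mol/h): A 1026.3, B 783.73, H₂O 783.73
Sensible, products 25→202 °C: 56461 kJ/h
Q = ΔH = 32761 kJ/h = 9.1002 kW
Heat supplied = 546.01 kJ/min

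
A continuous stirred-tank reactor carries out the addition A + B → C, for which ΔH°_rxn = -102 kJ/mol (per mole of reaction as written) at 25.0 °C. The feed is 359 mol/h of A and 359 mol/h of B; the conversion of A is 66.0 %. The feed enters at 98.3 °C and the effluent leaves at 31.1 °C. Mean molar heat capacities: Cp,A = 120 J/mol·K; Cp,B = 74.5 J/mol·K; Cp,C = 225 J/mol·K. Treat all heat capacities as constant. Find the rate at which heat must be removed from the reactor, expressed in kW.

Extent of reaction ξ = 0.660 × 359 = 236.94 mol/h
Reaction term: ξ·ΔH°_rxn = 236.94 × -102 = -24168 kJ/h
Sensible, feed 98.3→25 °C: -5118.2 kJ/h
Outlet flows (mol/h): A 122.06, B 122.06, C 236.94
Sensible, products 25→31.1 °C: 470.02 kJ/h
Q = ΔH = -28816 kJ/h = -8.0045 kW
Heat removed = 8.0045 kW

Q_out = 8.00 kW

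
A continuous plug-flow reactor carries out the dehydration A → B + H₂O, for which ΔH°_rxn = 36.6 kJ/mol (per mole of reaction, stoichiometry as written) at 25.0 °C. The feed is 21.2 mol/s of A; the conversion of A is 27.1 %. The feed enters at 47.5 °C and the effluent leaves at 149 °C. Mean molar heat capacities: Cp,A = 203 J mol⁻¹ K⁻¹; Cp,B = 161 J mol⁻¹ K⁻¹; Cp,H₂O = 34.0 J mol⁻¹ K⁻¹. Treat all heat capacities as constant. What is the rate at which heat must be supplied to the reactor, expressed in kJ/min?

Q_in = 38500 kJ/min

Extent of reaction ξ = 0.271 × 21.2 = 5.7452 mol/s
Reaction term: ξ·ΔH°_rxn = 5.7452 × 36.6 = 210.27 kJ/s
Sensible, feed 47.5→25 °C: -96.831 kJ/s
Outlet flows (mol/s): A 15.455, B 5.7452, H₂O 5.7452
Sensible, products 25→149 °C: 527.95 kJ/s
Q = ΔH = 641.39 kJ/s = 641.39 kW
Heat supplied = 38483 kJ/min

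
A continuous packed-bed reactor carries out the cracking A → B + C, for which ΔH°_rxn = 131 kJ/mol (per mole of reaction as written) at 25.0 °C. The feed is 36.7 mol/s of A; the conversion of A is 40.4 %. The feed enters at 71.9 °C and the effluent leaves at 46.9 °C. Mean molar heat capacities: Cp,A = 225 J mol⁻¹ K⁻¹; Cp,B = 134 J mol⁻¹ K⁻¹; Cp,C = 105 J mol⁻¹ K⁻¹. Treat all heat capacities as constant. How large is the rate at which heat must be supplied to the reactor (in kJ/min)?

Q_in = 104000 kJ/min

Extent of reaction ξ = 0.404 × 36.7 = 14.827 mol/s
Reaction term: ξ·ΔH°_rxn = 14.827 × 131 = 1942.3 kJ/s
Sensible, feed 71.9→25 °C: -387.28 kJ/s
Outlet flows (mol/s): A 21.873, B 14.827, C 14.827
Sensible, products 25→46.9 °C: 185.39 kJ/s
Q = ΔH = 1740.4 kJ/s = 1740.4 kW
Heat supplied = 104430 kJ/min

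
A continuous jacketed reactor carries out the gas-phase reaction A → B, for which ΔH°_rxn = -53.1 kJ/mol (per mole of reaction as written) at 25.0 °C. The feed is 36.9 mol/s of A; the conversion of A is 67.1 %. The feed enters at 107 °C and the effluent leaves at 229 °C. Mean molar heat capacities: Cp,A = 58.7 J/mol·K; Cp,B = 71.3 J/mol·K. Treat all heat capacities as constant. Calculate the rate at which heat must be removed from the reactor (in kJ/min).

Q_out = 59200 kJ/min

Extent of reaction ξ = 0.671 × 36.9 = 24.76 mol/s
Reaction term: ξ·ΔH°_rxn = 24.76 × -53.1 = -1314.8 kJ/s
Sensible, feed 107→25 °C: -177.61 kJ/s
Outlet flows (mol/s): A 12.14, B 24.76
Sensible, products 25→229 °C: 505.51 kJ/s
Q = ΔH = -986.85 kJ/s = -986.85 kW
Heat removed = 59211 kJ/min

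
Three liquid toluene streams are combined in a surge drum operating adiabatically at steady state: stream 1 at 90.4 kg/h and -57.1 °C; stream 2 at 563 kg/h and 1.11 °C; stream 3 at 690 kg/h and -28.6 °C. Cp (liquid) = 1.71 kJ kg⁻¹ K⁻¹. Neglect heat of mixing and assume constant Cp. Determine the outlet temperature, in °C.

No heat crosses the boundary, so H_out = H_in.
Σ ṁᵢCp,ᵢTᵢ = 90.4×1.71×-57.1 + 563×1.71×1.11 + 690×1.71×-28.6 = -41503
Σ ṁᵢCp,ᵢ = 90.4×1.71 + 563×1.71 + 690×1.71 = 2297.2
T_out = -41503 / 2297.2 = -18.067 °C

T_out = -18.1 °C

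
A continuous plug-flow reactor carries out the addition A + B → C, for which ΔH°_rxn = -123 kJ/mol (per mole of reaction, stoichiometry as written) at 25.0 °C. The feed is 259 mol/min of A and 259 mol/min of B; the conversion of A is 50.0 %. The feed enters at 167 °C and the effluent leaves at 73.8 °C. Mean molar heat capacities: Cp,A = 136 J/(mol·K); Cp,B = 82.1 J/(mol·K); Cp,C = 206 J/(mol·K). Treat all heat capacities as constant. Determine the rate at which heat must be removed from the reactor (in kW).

Extent of reaction ξ = 0.500 × 259 = 129.5 mol/min
Reaction term: ξ·ΔH°_rxn = 129.5 × -123 = -15928 kJ/min
Sensible, feed 167→25 °C: -8021.3 kJ/min
Outlet flows (mol/min): A 129.5, B 129.5, C 129.5
Sensible, products 25→73.8 °C: 2680.1 kJ/min
Q = ΔH = -21270 kJ/min = -354.49 kW
Heat removed = 354.49 kW

Q_out = 354 kW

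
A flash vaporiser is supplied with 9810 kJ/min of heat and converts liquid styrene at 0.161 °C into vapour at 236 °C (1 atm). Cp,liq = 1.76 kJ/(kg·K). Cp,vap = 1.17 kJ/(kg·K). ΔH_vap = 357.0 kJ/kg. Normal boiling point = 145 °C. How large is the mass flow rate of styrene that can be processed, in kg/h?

Δh = 1.76×(145−0.161) + 357.0 + 1.17×(236−145) = 718.39 kJ/kg
Q = 9810 kJ/min = 163.5 kJ/s = 588600 kJ/h
ṁ = Q/Δh = 588600 / 718.39 = 819.34 kg/h

ṁ = 819 kg/h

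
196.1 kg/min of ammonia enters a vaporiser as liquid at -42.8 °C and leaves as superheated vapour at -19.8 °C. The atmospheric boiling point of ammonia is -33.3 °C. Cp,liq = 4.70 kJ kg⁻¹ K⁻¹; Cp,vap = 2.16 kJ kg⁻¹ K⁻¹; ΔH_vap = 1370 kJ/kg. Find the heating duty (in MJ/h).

liquid -42.8→-33.3 °C: 44.65 kJ/kg
vaporisation at -33.3 °C: 1370 kJ/kg
vapour -33.3→-19.8 °C: 29.16 kJ/kg
Δh = 44.65 + 1370 + 29.16 = 1443.8 kJ/kg
Q = ṁ·Δh = 196.1 kg/min × 1443.8 kJ/kg = 283130 kJ/min
|Q| = 4718.9 kW = 16988 MJ/h

Q = 17000 MJ/h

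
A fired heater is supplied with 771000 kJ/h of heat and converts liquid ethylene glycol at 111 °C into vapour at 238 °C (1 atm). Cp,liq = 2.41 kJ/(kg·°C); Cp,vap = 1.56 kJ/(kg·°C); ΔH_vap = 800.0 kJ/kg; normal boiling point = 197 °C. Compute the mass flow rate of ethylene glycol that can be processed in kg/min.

ṁ = 12.0 kg/min

Δh = 2.41×(197−111) + 800.0 + 1.56×(238−197) = 1071.2 kJ/kg
Q = 771000 kJ/h = 214.17 kJ/s = 12850 kJ/min
ṁ = Q/Δh = 12850 / 1071.2 = 11.996 kg/min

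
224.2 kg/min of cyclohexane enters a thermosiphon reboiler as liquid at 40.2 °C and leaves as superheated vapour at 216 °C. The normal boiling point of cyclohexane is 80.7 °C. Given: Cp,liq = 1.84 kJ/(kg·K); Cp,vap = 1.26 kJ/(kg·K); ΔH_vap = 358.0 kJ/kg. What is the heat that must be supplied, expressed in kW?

liquid 40.2→80.7 °C: 74.52 kJ/kg
vaporisation at 80.7 °C: 358 kJ/kg
vapour 80.7→216 °C: 170.48 kJ/kg
Δh = 74.52 + 358 + 170.48 = 603 kJ/kg
Q = ṁ·Δh = 224.2 kg/min × 603 kJ/kg = 135190 kJ/min
|Q| = 2253.2 kW

Q = 2250 kW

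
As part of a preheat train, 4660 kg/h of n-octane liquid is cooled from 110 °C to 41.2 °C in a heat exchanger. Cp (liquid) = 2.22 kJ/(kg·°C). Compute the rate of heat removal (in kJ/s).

Q_c = 198 kJ/s

Q = ṁ·Cp·ΔT = 4660 × 2.22 × (41.2 − 110) = -711750 kJ/h
Converting: 711750 / 3600 s = 197.71 kW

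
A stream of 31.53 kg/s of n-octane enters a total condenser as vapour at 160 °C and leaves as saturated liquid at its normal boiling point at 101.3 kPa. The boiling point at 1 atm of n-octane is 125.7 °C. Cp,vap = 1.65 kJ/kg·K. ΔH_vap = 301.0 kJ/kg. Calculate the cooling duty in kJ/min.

Q_c = 676000 kJ/min

vapour 160→125.7 °C: -56.595 kJ/kg
condensation at 125.7 °C: -301 kJ/kg
Δh = -56.595 + -301 = -357.59 kJ/kg
Q = ṁ·Δh = 31.53 kg/s × -357.59 kJ/kg = -11275 kJ/s
|Q| = 11275 kW = 676500 kJ/min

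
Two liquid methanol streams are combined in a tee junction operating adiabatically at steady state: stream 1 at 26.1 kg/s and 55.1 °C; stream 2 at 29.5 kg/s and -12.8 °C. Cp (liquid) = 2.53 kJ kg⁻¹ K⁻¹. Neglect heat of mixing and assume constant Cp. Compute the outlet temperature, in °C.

T_out = 19.1 °C

Energy balance with Q = 0: Σ ṁᵢCp,ᵢ(T_out − Tᵢ) = 0
Σ ṁᵢCp,ᵢTᵢ = 26.1×2.53×55.1 + 29.5×2.53×-12.8 = 2683.1
Σ ṁᵢCp,ᵢ = 26.1×2.53 + 29.5×2.53 = 140.67
T_out = 2683.1 / 140.67 = 19.074 °C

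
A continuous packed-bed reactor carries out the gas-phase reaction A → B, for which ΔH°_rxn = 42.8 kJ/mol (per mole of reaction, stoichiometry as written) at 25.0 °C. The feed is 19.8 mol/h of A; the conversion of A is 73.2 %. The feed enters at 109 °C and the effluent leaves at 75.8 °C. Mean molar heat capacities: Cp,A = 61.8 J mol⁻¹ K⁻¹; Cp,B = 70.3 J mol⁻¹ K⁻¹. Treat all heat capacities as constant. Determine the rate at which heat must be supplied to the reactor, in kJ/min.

Extent of reaction ξ = 0.732 × 19.8 = 14.494 mol/h
Reaction term: ξ·ΔH°_rxn = 14.494 × 42.8 = 620.33 kJ/h
Sensible, feed 109→25 °C: -102.79 kJ/h
Outlet flows (mol/h): A 5.3064, B 14.494
Sensible, products 25→75.8 °C: 68.419 kJ/h
Q = ΔH = 585.96 kJ/h = 0.16277 kW
Heat supplied = 9.766 kJ/min

Q_in = 9.77 kJ/min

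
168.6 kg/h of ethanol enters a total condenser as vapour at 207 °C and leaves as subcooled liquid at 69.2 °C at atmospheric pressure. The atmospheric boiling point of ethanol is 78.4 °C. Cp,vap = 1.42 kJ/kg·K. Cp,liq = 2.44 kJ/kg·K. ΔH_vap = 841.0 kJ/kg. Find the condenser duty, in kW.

vapour 207→78.4 °C: -182.61 kJ/kg
condensation at 78.4 °C: -841 kJ/kg
liquid 78.4→69.2 °C: -22.448 kJ/kg
Δh = -182.61 + -841 + -22.448 = -1046.1 kJ/kg
Q = ṁ·Δh = 168.6 kg/h × -1046.1 kJ/kg = -176370 kJ/h
|Q| = 48.99 kW

Q_c = 49.0 kW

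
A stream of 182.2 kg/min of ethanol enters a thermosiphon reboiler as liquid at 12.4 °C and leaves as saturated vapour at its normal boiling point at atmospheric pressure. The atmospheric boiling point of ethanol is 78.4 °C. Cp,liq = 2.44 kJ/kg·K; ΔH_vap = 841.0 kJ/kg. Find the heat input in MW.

Q = 3.04 MW

liquid 12.4→78.4 °C: 161.04 kJ/kg
vaporisation at 78.4 °C: 841 kJ/kg
Δh = 161.04 + 841 = 1002 kJ/kg
Q = ṁ·Δh = 182.2 kg/min × 1002 kJ/kg = 182570 kJ/min
|Q| = 3042.9 kW = 3.0429 MW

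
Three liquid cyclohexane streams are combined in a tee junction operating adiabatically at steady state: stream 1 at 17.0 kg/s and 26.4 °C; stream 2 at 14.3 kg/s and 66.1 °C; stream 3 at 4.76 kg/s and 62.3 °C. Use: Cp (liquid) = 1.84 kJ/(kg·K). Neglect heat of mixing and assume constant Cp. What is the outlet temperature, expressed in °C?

T_out = 46.9 °C

Adiabatic, steady state ⇒ Σ ṁᵢCp,ᵢ(T_out − Tᵢ) = 0
Σ ṁᵢCp,ᵢTᵢ = 17.0×1.84×26.4 + 14.3×1.84×66.1 + 4.76×1.84×62.3 = 3110.7
Σ ṁᵢCp,ᵢ = 17.0×1.84 + 14.3×1.84 + 4.76×1.84 = 66.35
T_out = 3110.7 / 66.35 = 46.882 °C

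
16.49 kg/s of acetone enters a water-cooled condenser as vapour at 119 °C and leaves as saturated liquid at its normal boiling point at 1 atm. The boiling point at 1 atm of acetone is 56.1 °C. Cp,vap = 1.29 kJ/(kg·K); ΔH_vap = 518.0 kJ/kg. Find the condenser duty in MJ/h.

vapour 119→56.1 °C: -81.141 kJ/kg
condensation at 56.1 °C: -518 kJ/kg
Δh = -81.141 + -518 = -599.14 kJ/kg
Q = ṁ·Δh = 16.49 kg/s × -599.14 kJ/kg = -9879.8 kJ/s
|Q| = 9879.8 kW = 35567 MJ/h

Q_c = 35600 MJ/h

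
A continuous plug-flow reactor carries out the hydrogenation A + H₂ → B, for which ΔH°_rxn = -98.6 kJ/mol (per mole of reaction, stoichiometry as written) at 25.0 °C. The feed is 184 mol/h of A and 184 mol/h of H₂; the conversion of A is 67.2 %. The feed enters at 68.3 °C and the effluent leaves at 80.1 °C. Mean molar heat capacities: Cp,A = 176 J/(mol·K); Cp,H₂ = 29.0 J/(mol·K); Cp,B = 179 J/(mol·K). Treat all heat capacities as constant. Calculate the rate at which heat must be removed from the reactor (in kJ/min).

Q_out = 199 kJ/min

Extent of reaction ξ = 0.672 × 184 = 123.65 mol/h
Reaction term: ξ·ΔH°_rxn = 123.65 × -98.6 = -12192 kJ/h
Sensible, feed 68.3→25 °C: -1633.3 kJ/h
Outlet flows (mol/h): A 60.352, H₂ 60.352, B 123.65
Sensible, products 25→80.1 °C: 1901.2 kJ/h
Q = ΔH = -11924 kJ/h = -3.3121 kW
Heat removed = 198.73 kJ/min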